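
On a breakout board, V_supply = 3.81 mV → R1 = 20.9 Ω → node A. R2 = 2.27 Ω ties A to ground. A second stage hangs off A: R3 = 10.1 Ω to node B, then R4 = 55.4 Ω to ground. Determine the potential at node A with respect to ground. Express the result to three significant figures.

Node A sees R2 in parallel with the series input of stage 2, R3 + R4 = 65.50 Ω.
R2 ‖ (R3+R4) = 2.194 Ω.
So V_A = 3.81 × 0.09500 = 0.3620 mV.

V_A ≈ 0.362 mV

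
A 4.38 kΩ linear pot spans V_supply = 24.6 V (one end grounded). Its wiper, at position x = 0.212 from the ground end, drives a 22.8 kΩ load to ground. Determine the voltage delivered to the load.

The pot divides into 3.451 kΩ above the wiper and 0.9286 kΩ below.
Lower segment in parallel with the load: 0.9286 ‖ 22.8 = 0.8922 kΩ.
V_out = 24.6 × 0.8922/(3.451 + 0.8922) = 5.053 V.

V_out ≈ 5.05 V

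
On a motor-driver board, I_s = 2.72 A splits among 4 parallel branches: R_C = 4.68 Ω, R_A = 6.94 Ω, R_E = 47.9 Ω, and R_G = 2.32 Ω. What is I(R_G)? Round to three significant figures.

I ≈ 1.45 A

ΣG = 1/4.68 + 1/6.94 + 1/47.9 + 1/2.32 = 0.8097.
By the current-divider rule, I = I_s · G_k/ΣG = 2.72 × 0.5324 = 1.448 A.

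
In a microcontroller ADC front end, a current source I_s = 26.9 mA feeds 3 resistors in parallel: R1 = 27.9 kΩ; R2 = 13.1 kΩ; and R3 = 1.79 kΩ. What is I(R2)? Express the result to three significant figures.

I ≈ 3.06 mA

ΣG = 1/27.9 + 1/13.1 + 1/1.79 = 0.6708.
R2 takes the fraction G_k/ΣG = 0.07634/0.6708 = 0.1138, so I = 26.9 × 0.1138 = 3.061 mA.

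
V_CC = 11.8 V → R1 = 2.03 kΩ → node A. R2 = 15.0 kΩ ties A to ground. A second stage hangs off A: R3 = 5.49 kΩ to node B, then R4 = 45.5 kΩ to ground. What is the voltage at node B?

V_B ≈ 8.96 V

The second stage (R3 + R4 = 50.99 kΩ) loads node A in parallel with R2.
R2 ‖ (R3+R4) = 11.59 kΩ.
So V_A = 11.8 × 0.8510 = 10.04 V.
Then the unloaded second divider: V_B = V_A × R4/(R3+R4) = 10.04 × 0.8923 = 8.960 V.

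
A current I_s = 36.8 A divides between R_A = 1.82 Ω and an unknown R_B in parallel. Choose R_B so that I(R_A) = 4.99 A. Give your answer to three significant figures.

R_B ≈ 0.286 Ω

Two-branch current divider: I_A = I_s · R_B/(R_A + R_B).
With f = 0.1356, R_B = R_A · f/(1−f) = 1.82 × 0.1569 = 0.2855 Ω.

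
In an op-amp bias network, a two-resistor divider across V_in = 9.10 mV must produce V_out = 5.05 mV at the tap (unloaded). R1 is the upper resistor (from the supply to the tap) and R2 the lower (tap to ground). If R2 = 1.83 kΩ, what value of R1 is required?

Required fraction k = V_out/V_in = 0.5549.
R1 = R2·(1/k − 1) = 1.83 × 0.8020 = 1.468 kΩ.

R1 ≈ 1.47 kΩ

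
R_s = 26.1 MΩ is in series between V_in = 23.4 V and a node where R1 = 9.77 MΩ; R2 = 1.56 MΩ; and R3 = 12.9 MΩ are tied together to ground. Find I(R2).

Parallel bank: R_p = 1/(1/9.77 + 1/1.56 + 1/12.9) = 1.218 MΩ.
Node voltage V_A = V_in · R_p/(R_s + R_p) = 23.4 × 0.04459 = 1.043 V.
Branch current I = V_A/R2 = 1.043/1.56 = 0.6689 µA.

I ≈ 0.669 µA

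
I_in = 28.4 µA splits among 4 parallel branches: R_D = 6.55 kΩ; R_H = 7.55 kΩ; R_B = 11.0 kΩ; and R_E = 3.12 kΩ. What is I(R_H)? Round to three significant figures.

Total conductance ΣG = 1/6.55 + 1/7.55 + 1/11.0 + 1/3.12 = 0.6965 (units of 1/kΩ).
R_H takes the fraction G_k/ΣG = 0.1325/0.6965 = 0.1902, so I = 28.4 × 0.1902 = 5.400 µA.

I ≈ 5.40 µA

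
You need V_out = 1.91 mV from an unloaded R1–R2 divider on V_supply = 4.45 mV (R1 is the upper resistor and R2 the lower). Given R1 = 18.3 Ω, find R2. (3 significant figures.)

V_out/V_supply = R2/(R1+R2) = 0.4292.
R2 = R1 · 0.4292/(1 − 0.4292) = 13.76 Ω.

R2 ≈ 13.8 Ω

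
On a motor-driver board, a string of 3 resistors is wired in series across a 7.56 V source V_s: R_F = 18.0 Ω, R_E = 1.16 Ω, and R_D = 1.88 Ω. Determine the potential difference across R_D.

V ≈ 0.676 V

ΣR = 18.0 + 1.16 + 1.88 = 21.04 Ω.
Voltage divider: V = V_s · (1.880 / 21.04) = 7.56 × 0.08935 = 0.6755 V.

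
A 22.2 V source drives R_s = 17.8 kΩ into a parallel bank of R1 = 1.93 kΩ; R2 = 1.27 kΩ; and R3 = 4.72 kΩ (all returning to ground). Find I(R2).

Equivalent of the parallel group: R_p = 0.6590 kΩ.
V_A = 22.2 × 0.6590/18.46 = 0.7926 V.
I(R2) = V_A / R2 = 0.7926/1.27 = 0.6241 mA.
(Check via current divider: I_total = 1.203 mA; share G_k/ΣG = 0.5189 → same result.)

I ≈ 0.624 mA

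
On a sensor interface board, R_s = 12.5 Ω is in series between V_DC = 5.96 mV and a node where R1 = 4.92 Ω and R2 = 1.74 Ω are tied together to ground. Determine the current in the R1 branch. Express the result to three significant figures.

Equivalent of the parallel group: R_p = 1.285 Ω.
V_A by voltage divider: V_A = 5.96 × 1.285/(12.5 + 1.285) = 0.5557 mV.
I(R1) = V_A / R1 = 0.5557/4.92 = 0.1130 mA.
(Equivalently: I_total = 0.4323 mA, then current-divider fraction G_k/ΣG = 0.2613.)

I ≈ 0.113 mA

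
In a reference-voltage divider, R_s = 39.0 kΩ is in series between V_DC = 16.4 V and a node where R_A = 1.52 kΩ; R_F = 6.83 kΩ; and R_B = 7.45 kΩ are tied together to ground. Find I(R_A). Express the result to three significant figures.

Equivalent of the parallel group: R_p = 1.065 kΩ.
V_A by voltage divider: V_A = 16.4 × 1.065/(39.0 + 1.065) = 0.4361 V.
Branch current I = V_A/R_A = 0.4361/1.52 = 0.2869 mA.

I ≈ 0.287 mA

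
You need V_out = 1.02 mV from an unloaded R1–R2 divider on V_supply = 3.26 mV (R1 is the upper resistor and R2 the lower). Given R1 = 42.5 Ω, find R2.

R2 ≈ 19.4 Ω

Required fraction k = V_out/V_supply = 0.3129.
Rearranging, R2 = R1·k/(1−k) = 42.5 × 0.4554 = 19.35 Ω.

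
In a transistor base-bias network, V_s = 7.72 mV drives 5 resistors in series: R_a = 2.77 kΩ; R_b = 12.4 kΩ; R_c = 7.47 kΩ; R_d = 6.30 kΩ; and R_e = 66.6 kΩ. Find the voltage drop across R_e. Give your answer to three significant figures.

Total series resistance ΣR = 2.77 + 12.4 + 7.47 + 6.30 + 66.6 = 95.54 kΩ.
Voltage divider: V = V_s · (66.60 / 95.54) = 7.72 × 0.6971 = 5.382 mV.

V ≈ 5.38 mV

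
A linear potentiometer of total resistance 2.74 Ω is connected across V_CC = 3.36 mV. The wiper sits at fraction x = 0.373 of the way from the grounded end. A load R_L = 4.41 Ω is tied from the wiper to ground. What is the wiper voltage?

Lower segment x·R_p = 1.022 Ω; upper segment (1−x)·R_p = 1.718 Ω.
Lower segment in parallel with the load: 1.022 ‖ 4.41 = 0.8297 Ω.
V_out = 3.36 × 0.8297/(1.718 + 0.8297) = 1.094 mV.

V_out ≈ 1.09 mV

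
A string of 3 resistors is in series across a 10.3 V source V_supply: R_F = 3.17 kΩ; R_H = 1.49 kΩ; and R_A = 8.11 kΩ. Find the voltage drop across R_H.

Total series resistance ΣR = 3.17 + 1.49 + 8.11 = 12.77 kΩ.
V = V_supply · R/ΣR = 10.3 × 0.1167 = 1.202 V.

V ≈ 1.20 V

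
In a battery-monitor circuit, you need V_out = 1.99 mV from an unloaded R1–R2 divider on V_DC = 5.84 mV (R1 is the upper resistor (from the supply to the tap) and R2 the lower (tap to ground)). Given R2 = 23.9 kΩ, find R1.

Required fraction k = V_out/V_DC = 0.3408.
So R1 = R2 · (V_DC/V_out − 1) = 23.9 × (5.84/1.99 − 1) = 23.9 × 1.935 = 46.24 kΩ.

R1 ≈ 46.2 kΩ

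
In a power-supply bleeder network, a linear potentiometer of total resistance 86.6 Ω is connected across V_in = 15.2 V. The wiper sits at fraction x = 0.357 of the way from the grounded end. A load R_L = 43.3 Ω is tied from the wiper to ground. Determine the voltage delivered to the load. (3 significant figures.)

V_out ≈ 3.72 V

Lower segment x·R_p = 30.92 Ω; upper segment (1−x)·R_p = 55.68 Ω.
R_L loads the lower segment: effective lower R = 18.04 Ω.
V_out = 15.2 × 18.04/(55.68 + 18.04) = 3.719 V.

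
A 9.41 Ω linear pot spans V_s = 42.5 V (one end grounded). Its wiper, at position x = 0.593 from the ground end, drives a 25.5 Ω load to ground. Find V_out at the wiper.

V_out ≈ 23.1 V

The pot divides into 3.830 Ω above the wiper and 5.580 Ω below.
(x·R_p) ‖ R_L = 4.578 Ω.
Loaded-divider output: V_out = 42.5 × 0.5445 = 23.14 V.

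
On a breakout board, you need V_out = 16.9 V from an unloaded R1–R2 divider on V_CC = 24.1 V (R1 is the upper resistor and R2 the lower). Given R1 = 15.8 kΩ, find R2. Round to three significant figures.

R2 ≈ 37.1 kΩ

V_out/V_CC = R2/(R1+R2) = 0.7012.
R2 = R1 · 0.7012/(1 − 0.7012) = 37.09 kΩ.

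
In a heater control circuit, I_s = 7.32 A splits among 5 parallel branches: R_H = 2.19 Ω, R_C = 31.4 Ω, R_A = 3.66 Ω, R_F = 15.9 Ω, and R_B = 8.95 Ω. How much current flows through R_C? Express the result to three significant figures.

I ≈ 0.249 A

ΣG = 1/2.19 + 1/31.4 + 1/3.66 + 1/15.9 + 1/8.95 = 0.9363.
Current divider: I(R_C) = I_s · G_k/ΣG = 7.32 × (0.03185/0.9363) = 7.32 × 0.03401 = 0.2490 A.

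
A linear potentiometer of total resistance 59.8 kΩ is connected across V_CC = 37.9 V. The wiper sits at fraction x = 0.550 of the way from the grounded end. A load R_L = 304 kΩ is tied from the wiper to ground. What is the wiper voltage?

V_out ≈ 19.9 V

Split the track: R_lower = x·R_p = 32.89 kΩ, R_upper = (1−x)·R_p = 26.91 kΩ.
(x·R_p) ‖ R_L = 29.68 kΩ.
V_out = 37.9 × 29.68/(26.91 + 29.68) = 19.88 V.
(Unloaded: V_out = x·V_CC = 20.8 V.)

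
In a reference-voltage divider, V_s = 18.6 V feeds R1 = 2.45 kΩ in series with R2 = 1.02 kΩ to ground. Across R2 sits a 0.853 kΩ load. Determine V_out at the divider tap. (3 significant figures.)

V_out ≈ 2.96 V

First combine the lower leg with the load: R2 ‖ R_L = 0.4645 kΩ.
Now apply the divider: V_out = 18.6 × 0.1594 = 2.965 V.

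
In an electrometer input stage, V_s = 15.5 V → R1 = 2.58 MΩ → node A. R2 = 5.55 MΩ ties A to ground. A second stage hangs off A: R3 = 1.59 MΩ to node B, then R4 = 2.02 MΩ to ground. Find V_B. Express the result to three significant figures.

V_B ≈ 3.98 V

Node A sees R2 in parallel with the series input of stage 2, R3 + R4 = 3.610 MΩ.
Effective lower resistance at A: R2 ‖ 3.610 = 2.187 MΩ.
First divider: V_A = V_s · 2.187/(2.58 + 2.187) = 7.112 V.
V_B = V_A × 0.5596 = 3.979 V.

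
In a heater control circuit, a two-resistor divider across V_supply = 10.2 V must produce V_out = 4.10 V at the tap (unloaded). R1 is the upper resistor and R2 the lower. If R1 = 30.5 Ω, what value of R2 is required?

V_out/V_supply = R2/(R1+R2) = 0.4020.
So R2 = R1 · V_out/(V_supply − V_out) = 30.5 × 4.10/(10.2 − 4.10) = 30.5 × 0.6721 = 20.50 Ω.

R2 ≈ 20.5 Ω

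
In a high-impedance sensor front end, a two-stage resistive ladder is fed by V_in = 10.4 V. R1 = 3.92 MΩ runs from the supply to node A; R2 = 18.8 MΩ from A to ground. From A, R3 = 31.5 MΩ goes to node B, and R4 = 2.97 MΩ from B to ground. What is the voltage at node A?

Looking into the second stage from A: R3 + R4 = 34.47 MΩ appears in parallel with R2.
R2 ‖ (R3+R4) = 12.17 MΩ.
First divider: V_A = V_in · 12.17/(3.92 + 12.17) = 7.865 V.

V_A ≈ 7.87 V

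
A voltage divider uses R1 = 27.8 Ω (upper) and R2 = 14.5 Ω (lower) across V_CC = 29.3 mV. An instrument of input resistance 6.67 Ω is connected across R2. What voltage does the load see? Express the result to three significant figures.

R2 ‖ R_L = (14.5 × 6.67)/(14.5 + 6.67) = 4.568 Ω.
Then V_out = V_CC · R2'/(R1 + R2') = 29.3 × 4.568/32.37 = 4.135 mV.

V_out ≈ 4.14 mV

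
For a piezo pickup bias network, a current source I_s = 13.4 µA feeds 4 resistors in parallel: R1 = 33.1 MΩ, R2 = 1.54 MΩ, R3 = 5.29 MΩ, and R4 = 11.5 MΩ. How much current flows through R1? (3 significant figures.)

Total conductance ΣG = 1/33.1 + 1/1.54 + 1/5.29 + 1/11.5 = 0.9556 (units of 1/MΩ).
R1 takes the fraction G_k/ΣG = 0.03021/0.9556 = 0.03162, so I = 13.4 × 0.03162 = 0.4237 µA.

I ≈ 0.424 µA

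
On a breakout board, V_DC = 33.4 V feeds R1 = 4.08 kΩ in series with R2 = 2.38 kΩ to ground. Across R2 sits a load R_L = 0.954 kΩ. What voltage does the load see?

The load sits in parallel with R2, giving an effective lower resistance R2' = R2·R_L/(R2+R_L) = 0.6810 kΩ.
Now apply the divider: V_out = 33.4 × 0.1430 = 4.778 V.
(Unloaded it would be 12.3 V; the load pulls it down.)

V_out ≈ 4.78 V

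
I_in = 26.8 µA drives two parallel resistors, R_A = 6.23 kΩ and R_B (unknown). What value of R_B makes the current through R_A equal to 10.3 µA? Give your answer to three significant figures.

R_B ≈ 3.89 kΩ

Two-branch current divider: I_A = I_in · R_B/(R_A + R_B).
With f = 0.3843, R_B = R_A · f/(1−f) = 6.23 × 0.6242 = 3.889 kΩ.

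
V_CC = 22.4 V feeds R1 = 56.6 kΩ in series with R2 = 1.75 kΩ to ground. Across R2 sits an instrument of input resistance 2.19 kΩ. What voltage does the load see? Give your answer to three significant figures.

V_out ≈ 0.378 V

R2 ‖ R_L = (1.75 × 2.19)/(1.75 + 2.19) = 0.9727 kΩ.
Now apply the divider: V_out = 22.4 × 0.01690 = 0.3785 V.
(Unloaded it would be 0.672 V; the load pulls it down.)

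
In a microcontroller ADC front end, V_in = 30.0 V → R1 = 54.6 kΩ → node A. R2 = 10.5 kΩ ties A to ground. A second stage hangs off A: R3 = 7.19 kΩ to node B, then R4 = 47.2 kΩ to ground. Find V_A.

Node A sees R2 in parallel with the series input of stage 2, R3 + R4 = 54.39 kΩ.
R2 ‖ (R3+R4) = 8.801 kΩ.
V_A = 30.0 × 8.801/(54.6 + 8.801) = 4.164 V.

V_A ≈ 4.16 V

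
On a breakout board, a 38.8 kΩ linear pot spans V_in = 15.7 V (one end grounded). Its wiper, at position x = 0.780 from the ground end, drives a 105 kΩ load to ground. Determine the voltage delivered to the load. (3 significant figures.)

V_out ≈ 11.5 V

Split the track: R_lower = x·R_p = 30.26 kΩ, R_upper = (1−x)·R_p = 8.536 kΩ.
Lower segment in parallel with the load: 30.26 ‖ 105 = 23.49 kΩ.
V_out = 15.7 × 23.49/(8.536 + 23.49) = 11.52 V.
(Unloaded: V_out = x·V_in = 12.2 V.)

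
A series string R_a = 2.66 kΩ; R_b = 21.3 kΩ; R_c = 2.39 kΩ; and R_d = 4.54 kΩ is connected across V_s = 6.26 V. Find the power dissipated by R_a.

ΣR = 30.89 kΩ → I = 6.26/30.89 = 0.2027 mA.
P = I²R = 0.04107 × 2.66 = 0.1092 mW.

P ≈ 0.109 mW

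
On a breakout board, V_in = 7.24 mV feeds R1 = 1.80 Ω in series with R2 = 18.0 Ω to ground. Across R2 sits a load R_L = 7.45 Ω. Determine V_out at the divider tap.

V_out ≈ 5.40 mV

The load sits in parallel with R2, giving an effective lower resistance R2' = R2·R_L/(R2+R_L) = 5.269 Ω.
Then V_out = V_in · R2'/(R1 + R2') = 7.24 × 5.269/7.069 = 5.396 mV.
(Unloaded it would be 6.58 mV; the load pulls it down.)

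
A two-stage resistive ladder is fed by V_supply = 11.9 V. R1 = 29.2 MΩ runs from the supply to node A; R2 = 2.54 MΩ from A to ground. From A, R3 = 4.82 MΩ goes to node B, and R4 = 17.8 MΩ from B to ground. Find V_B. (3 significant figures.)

Looking into the second stage from A: R3 + R4 = 22.62 MΩ appears in parallel with R2.
Effective lower resistance at A: R2 ‖ 22.62 = 2.284 MΩ.
So V_A = 11.9 × 0.07253 = 0.8631 V.
V_B = V_A × 0.7869 = 0.6792 V.

V_B ≈ 0.679 V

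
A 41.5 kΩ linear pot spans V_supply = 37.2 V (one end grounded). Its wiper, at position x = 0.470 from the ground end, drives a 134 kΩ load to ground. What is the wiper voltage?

V_out ≈ 16.2 V

The pot divides into 22.00 kΩ above the wiper and 19.50 kΩ below.
R_L loads the lower segment: effective lower R = 17.03 kΩ.
V_out = 37.2 × 17.03/(22.00 + 17.03) = 16.23 V.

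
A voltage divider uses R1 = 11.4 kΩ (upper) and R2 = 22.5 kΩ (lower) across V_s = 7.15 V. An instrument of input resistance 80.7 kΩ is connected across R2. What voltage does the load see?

V_out ≈ 4.34 V

First combine the lower leg with the load: R2 ‖ R_L = 17.59 kΩ.
Now apply the divider: V_out = 7.15 × 0.6068 = 4.339 V.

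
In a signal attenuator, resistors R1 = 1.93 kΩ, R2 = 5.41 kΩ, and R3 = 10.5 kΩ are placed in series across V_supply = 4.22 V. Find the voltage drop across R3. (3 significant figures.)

ΣR = 1.93 + 5.41 + 10.5 = 17.84 kΩ.
V = V_supply · R/ΣR = 4.22 × 0.5886 = 2.484 V.

V ≈ 2.48 V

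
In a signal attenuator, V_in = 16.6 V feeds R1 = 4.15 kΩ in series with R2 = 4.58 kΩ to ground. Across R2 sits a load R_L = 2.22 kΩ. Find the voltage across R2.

First combine the lower leg with the load: R2 ‖ R_L = 1.495 kΩ.
Now apply the divider: V_out = 16.6 × 0.2649 = 4.397 V.

V_out ≈ 4.40 V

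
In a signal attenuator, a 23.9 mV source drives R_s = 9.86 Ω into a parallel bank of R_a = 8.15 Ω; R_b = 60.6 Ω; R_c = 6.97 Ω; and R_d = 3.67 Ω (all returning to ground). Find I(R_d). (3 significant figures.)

I ≈ 1.01 mA

Parallel bank: R_p = 1/(1/8.15 + 1/60.6 + 1/6.97 + 1/3.67) = 1.801 Ω.
Node voltage V_A = V_CC · R_p/(R_s + R_p) = 23.9 × 0.1545 = 3.692 mV.
I(R_d) = V_A / R_d = 3.692/3.67 = 1.006 mA.
(Equivalently: I_total = 2.050 mA, then current-divider fraction G_k/ΣG = 0.4908.)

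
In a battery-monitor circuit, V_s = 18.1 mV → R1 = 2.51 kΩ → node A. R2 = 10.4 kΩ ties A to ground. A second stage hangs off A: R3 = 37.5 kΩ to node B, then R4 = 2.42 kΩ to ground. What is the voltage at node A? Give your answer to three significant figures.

Looking into the second stage from A: R3 + R4 = 39.92 kΩ appears in parallel with R2.
Effective lower resistance at A: R2 ‖ 39.92 = 8.251 kΩ.
V_A = 18.1 × 8.251/(2.51 + 8.251) = 13.88 mV.

V_A ≈ 13.9 mV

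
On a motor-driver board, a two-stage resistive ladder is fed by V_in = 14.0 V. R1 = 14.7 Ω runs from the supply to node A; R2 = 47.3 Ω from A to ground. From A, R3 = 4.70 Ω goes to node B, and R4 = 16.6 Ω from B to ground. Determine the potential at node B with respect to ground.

V_B ≈ 5.45 V

Looking into the second stage from A: R3 + R4 = 21.30 Ω appears in parallel with R2.
Effective lower resistance at A: R2 ‖ 21.30 = 14.69 Ω.
V_A = 14.0 × 14.69/(14.7 + 14.69) = 6.997 V.
Then the unloaded second divider: V_B = V_A × R4/(R3+R4) = 6.997 × 0.7793 = 5.453 V.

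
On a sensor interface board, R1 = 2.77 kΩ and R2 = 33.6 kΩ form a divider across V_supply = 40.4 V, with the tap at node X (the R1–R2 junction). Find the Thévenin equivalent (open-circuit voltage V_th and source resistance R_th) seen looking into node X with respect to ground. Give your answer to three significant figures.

V_th ≈ 37.3 V, R_th ≈ 2.56 kΩ

V_th is the unloaded tap voltage: V_supply · R2/(R1+R2) = 40.4 × 0.9238 = 37.32 V.
Looking into X with the source shorted: R_th = R1·R2/(R1+R2) = 2.770 × 33.6/36.37 = 2.559 kΩ.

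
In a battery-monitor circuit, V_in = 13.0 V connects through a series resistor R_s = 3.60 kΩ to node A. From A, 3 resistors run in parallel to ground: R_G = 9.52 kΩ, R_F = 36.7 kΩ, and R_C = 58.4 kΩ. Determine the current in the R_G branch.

I ≈ 0.888 mA

Parallel bank: R_p = 1/(1/9.52 + 1/36.7 + 1/58.4) = 6.693 kΩ.
V_A = 13.0 × 6.693/10.29 = 8.453 V.
Branch current I = V_A/R_G = 8.453/9.52 = 0.8879 mA.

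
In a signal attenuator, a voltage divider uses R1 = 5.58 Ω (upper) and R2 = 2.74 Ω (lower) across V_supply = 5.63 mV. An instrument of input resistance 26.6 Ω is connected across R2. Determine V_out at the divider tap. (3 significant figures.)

First combine the lower leg with the load: R2 ‖ R_L = 2.484 Ω.
Now apply the divider: V_out = 5.63 × 0.3080 = 1.734 mV.
(Unloaded it would be 1.85 mV; the load pulls it down.)

V_out ≈ 1.73 mV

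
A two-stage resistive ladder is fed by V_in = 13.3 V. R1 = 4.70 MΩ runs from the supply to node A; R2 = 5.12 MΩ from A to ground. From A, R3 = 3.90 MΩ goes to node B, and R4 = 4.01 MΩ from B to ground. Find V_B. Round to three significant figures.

Looking into the second stage from A: R3 + R4 = 7.910 MΩ appears in parallel with R2.
Effective lower resistance at A: R2 ‖ 7.910 = 3.108 MΩ.
V_A = 13.3 × 3.108/(4.70 + 3.108) = 5.294 V.
V_B = V_A × 0.5070 = 2.684 V.

V_B ≈ 2.68 V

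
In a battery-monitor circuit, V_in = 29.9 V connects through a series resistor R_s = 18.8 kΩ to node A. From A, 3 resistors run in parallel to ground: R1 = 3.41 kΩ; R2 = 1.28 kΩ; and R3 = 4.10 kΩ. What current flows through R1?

I ≈ 0.340 mA

Equivalent of the parallel group: R_p = 0.7585 kΩ.
V_A = 29.9 × 0.7585/19.56 = 1.160 V.
I(R1) = V_A / R1 = 1.160/3.41 = 0.3400 mA.
(Check via current divider: I_total = 1.529 mA; share G_k/ΣG = 0.2224 → same result.)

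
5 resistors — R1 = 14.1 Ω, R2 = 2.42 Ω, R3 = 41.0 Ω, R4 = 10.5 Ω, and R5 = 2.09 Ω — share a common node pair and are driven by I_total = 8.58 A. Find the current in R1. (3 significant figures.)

ΣG = 1/14.1 + 1/2.42 + 1/41.0 + 1/10.5 + 1/2.09 = 1.082.
Current divider: I(R1) = I_total · G_k/ΣG = 8.58 × (0.07092/1.082) = 8.58 × 0.06553 = 0.5623 A.

I ≈ 0.562 A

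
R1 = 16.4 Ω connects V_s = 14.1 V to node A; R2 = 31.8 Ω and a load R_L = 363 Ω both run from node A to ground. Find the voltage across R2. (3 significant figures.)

R2 ‖ R_L = (31.8 × 363)/(31.8 + 363) = 29.24 Ω.
Then V_out = V_s · R2'/(R1 + R2') = 14.1 × 29.24/45.64 = 9.033 V.
(Unloaded it would be 9.30 V; the load pulls it down.)

V_out ≈ 9.03 V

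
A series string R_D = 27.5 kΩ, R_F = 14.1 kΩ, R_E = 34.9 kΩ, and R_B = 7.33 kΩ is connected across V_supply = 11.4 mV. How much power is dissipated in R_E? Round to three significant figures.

ΣR = 83.83 kΩ → I = 11.4/83.83 = 0.1360 µA.
P(R_E) = I²·R_E = (0.1360)² × 34.9 = 0.6454 nW.

P ≈ 0.645 nW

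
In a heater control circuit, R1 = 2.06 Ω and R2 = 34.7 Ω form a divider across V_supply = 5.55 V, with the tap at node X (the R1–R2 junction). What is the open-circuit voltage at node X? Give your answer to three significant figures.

V_th ≈ 5.24 V

V_th is the unloaded tap voltage: V_supply · R2/(R1+R2) = 5.55 × 0.9440 = 5.239 V.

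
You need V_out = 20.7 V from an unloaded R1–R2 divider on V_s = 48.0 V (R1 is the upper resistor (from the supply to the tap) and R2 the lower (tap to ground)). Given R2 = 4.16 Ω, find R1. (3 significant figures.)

Required fraction k = V_out/V_s = 0.4312.
So R1 = R2 · (V_s/V_out − 1) = 4.16 × (48.0/20.7 − 1) = 4.16 × 1.319 = 5.486 Ω.

R1 ≈ 5.49 Ω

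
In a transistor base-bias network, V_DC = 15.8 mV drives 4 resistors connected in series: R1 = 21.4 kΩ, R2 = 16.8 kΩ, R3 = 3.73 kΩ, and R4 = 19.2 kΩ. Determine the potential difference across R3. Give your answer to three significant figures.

V ≈ 0.964 mV

Series total: ΣR = 21.4 + 16.8 + 3.73 + 19.2 = 61.13 kΩ.
By the voltage-divider rule, V = 15.8 × 3.730/61.13 = 0.9641 mV.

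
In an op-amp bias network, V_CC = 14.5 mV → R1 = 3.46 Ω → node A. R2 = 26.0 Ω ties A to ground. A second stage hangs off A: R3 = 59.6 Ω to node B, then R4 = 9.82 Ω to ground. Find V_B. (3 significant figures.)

V_B ≈ 1.73 mV

The second stage (R3 + R4 = 69.42 Ω) loads node A in parallel with R2.
R2 ‖ (R3+R4) = 18.92 Ω.
First divider: V_A = V_CC · 18.92/(3.46 + 18.92) = 12.26 mV.
Stage 2 is unloaded, so V_B = V_A · R4/(R3+R4) = 12.26 × 9.82/69.42 = 1.734 mV.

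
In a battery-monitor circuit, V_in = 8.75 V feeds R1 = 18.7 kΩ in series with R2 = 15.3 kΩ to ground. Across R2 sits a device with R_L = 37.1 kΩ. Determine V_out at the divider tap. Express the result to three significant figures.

V_out ≈ 3.21 V

R2 ‖ R_L = (15.3 × 37.1)/(15.3 + 37.1) = 10.83 kΩ.
Then V_out = V_in · R2'/(R1 + R2') = 8.75 × 10.83/29.53 = 3.210 V.
(Unloaded it would be 3.94 V; the load pulls it down.)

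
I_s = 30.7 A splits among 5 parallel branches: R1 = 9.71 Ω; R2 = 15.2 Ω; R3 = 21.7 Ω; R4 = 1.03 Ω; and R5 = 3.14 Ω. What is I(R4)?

I ≈ 19.8 A

ΣG = 1/9.71 + 1/15.2 + 1/21.7 + 1/1.03 + 1/3.14 = 1.504.
R4 takes the fraction G_k/ΣG = 0.9709/1.504 = 0.6454, so I = 30.7 × 0.6454 = 19.82 A.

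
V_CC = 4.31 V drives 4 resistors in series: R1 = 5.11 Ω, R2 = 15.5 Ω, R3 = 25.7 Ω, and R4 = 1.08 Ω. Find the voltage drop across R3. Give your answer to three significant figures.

V ≈ 2.34 V

ΣR = 5.11 + 15.5 + 25.7 + 1.08 = 47.39 Ω.
By the voltage-divider rule, V = 4.31 × 25.70/47.39 = 2.337 V.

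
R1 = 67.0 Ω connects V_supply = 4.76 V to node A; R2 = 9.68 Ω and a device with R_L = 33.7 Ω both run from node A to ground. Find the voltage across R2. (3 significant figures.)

The load sits in parallel with R2, giving an effective lower resistance R2' = R2·R_L/(R2+R_L) = 7.520 Ω.
Now apply the divider: V_out = 4.76 × 0.1009 = 0.4803 V.
(Unloaded it would be 0.601 V; the load pulls it down.)

V_out ≈ 0.480 V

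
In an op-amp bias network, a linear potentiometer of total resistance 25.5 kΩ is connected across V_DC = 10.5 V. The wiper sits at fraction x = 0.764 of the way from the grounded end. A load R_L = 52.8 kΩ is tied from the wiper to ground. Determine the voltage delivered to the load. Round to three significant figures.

V_out ≈ 7.38 V

Split the track: R_lower = x·R_p = 19.48 kΩ, R_upper = (1−x)·R_p = 6.018 kΩ.
R_L loads the lower segment: effective lower R = 14.23 kΩ.
V_out = 10.5 × 14.23/(6.018 + 14.23) = 7.379 V.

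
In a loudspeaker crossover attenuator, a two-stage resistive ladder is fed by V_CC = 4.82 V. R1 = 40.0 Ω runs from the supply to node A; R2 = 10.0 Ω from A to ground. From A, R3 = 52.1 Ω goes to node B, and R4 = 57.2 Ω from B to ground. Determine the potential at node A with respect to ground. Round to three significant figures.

The second stage (R3 + R4 = 109.3 Ω) loads node A in parallel with R2.
Effective lower resistance at A: R2 ‖ 109.3 = 9.162 Ω.
First divider: V_A = V_CC · 9.162/(40.0 + 9.162) = 0.8983 V.

V_A ≈ 0.898 V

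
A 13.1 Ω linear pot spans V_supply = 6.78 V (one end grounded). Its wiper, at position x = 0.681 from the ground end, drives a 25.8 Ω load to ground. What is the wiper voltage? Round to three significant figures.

Split the track: R_lower = x·R_p = 8.921 Ω, R_upper = (1−x)·R_p = 4.179 Ω.
(x·R_p) ‖ R_L = 6.629 Ω.
Then V_out = V_supply · 6.629/(4.179 + 6.629) = 4.158 V.
(Unloaded: V_out = x·V_supply = 4.62 V.)

V_out ≈ 4.16 V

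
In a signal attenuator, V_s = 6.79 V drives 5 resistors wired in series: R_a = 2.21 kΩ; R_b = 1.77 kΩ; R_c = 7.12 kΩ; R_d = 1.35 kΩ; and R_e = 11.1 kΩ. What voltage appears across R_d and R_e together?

V ≈ 3.59 V

ΣR = 2.21 + 1.77 + 7.12 + 1.35 + 11.1 = 23.55 kΩ.
R_{R_d..R_e} = 1.35 + 11.1 = 12.45 kΩ.
V = V_s · R/ΣR = 6.79 × 0.5287 = 3.590 V.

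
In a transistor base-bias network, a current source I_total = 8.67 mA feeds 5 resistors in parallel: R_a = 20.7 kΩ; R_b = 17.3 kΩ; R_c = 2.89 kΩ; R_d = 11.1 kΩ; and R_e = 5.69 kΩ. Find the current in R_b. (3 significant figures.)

I ≈ 0.698 mA

Total conductance ΣG = 1/20.7 + 1/17.3 + 1/2.89 + 1/11.1 + 1/5.69 = 0.7180 (units of 1/kΩ).
Current divider: I(R_b) = I_total · G_k/ΣG = 8.67 × (0.05780/0.7180) = 8.67 × 0.08051 = 0.6980 mA.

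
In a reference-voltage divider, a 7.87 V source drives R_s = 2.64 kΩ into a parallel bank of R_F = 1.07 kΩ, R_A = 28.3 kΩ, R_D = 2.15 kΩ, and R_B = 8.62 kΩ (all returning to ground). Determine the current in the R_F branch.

I ≈ 1.44 mA

Parallel bank: R_p = 1/(1/1.07 + 1/28.3 + 1/2.15 + 1/8.62) = 0.6447 kΩ.
V_A = 7.87 × 0.6447/3.285 = 1.545 V.
Branch current I = V_A/R_F = 1.545/1.07 = 1.444 mA.
(Check via current divider: I_total = 2.396 mA; share G_k/ΣG = 0.6025 → same result.)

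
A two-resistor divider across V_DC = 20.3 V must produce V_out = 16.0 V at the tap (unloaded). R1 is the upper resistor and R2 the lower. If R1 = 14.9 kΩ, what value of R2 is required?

Required fraction k = V_out/V_DC = 0.7882.
Rearranging, R2 = R1·k/(1−k) = 14.9 × 3.721 = 55.44 kΩ.

R2 ≈ 55.4 kΩ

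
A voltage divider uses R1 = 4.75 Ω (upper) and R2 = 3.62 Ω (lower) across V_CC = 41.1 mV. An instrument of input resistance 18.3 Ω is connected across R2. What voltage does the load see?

The load sits in parallel with R2, giving an effective lower resistance R2' = R2·R_L/(R2+R_L) = 3.022 Ω.
Now apply the divider: V_out = 41.1 × 0.3888 = 15.98 mV.
(Unloaded it would be 17.8 mV; the load pulls it down.)

V_out ≈ 16.0 mV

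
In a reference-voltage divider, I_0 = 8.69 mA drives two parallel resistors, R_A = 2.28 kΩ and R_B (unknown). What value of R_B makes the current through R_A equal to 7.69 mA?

R_B ≈ 17.5 kΩ

In a two-way split, I_A/I_0 = R_B/(R_A + R_B).
With f = 0.8849, R_B = R_A · f/(1−f) = 2.28 × 7.690 = 17.53 kΩ.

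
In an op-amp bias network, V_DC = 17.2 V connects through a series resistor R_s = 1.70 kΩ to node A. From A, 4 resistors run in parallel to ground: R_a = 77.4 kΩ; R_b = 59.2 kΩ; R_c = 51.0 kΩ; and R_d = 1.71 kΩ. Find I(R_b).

Combine the parallel branches: R_p = (1/77.4 + 1/59.2 + 1/51.0 + 1/1.71)⁻¹ = 1.577 kΩ.
Node voltage V_A = V_DC · R_p/(R_s + R_p) = 17.2 × 0.4812 = 8.277 V.
Branch current I = V_A/R_b = 8.277/59.2 = 0.1398 mA.

I ≈ 0.140 mA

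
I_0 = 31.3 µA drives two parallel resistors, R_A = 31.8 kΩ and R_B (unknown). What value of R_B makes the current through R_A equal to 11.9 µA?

The fraction through R_A equals R_B/(R_A+R_B).
11.9/31.3 = R_B/(R_A + R_B) → R_B = R_A · (0.3802)/(1 − 0.3802) = 31.8 × 0.6134 = 19.51 kΩ.

R_B ≈ 19.5 kΩ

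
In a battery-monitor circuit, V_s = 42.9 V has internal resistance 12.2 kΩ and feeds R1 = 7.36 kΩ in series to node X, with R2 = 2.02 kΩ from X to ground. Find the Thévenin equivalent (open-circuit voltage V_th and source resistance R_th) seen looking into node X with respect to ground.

V_th ≈ 4.02 V, R_th ≈ 1.83 kΩ

R1' = 12.2 + 7.36 = 19.56 kΩ (source resistance + R1).
With X open, the divider is unloaded: V_th = 42.9 × 2.02/21.58 = 4.016 V.
With V_s suppressed (replaced by a short), R_th = R1' ‖ R2 = (19.56 × 2.02)/(19.56 + 2.02) = 1.831 kΩ.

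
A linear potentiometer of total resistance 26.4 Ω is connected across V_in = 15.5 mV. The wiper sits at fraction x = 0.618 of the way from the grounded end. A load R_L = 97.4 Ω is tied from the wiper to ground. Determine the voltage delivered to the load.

V_out ≈ 9.00 mV

The pot divides into 10.08 Ω above the wiper and 16.32 Ω below.
R_L loads the lower segment: effective lower R = 13.97 Ω.
Loaded-divider output: V_out = 15.5 × 0.5808 = 9.003 mV.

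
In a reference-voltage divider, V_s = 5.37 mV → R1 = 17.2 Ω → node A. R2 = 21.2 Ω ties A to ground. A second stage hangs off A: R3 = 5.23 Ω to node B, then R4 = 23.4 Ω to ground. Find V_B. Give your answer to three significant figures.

Looking into the second stage from A: R3 + R4 = 28.63 Ω appears in parallel with R2.
R2 ‖ (R3+R4) = 12.18 Ω.
So V_A = 5.37 × 0.4146 = 2.226 mV.
V_B = V_A × 0.8173 = 1.820 mV.

V_B ≈ 1.82 mV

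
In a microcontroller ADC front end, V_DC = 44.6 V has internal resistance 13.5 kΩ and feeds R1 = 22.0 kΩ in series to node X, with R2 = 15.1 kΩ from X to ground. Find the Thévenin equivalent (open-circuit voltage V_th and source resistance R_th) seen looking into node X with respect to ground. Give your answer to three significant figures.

R1' = 13.5 + 22.0 = 35.50 kΩ (source resistance + R1).
V_th is the unloaded tap voltage: V_DC · R2/(R1'+R2) = 44.6 × 0.2984 = 13.31 V.
Looking into X with the source shorted: R_th = R1'·R2/(R1'+R2) = 35.50 × 15.1/50.60 = 10.59 kΩ.

V_th ≈ 13.3 V, R_th ≈ 10.6 kΩ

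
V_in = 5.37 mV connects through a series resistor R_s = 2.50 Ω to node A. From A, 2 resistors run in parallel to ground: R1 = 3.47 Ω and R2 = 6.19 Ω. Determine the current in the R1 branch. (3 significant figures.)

I ≈ 0.728 mA

Equivalent of the parallel group: R_p = 2.224 Ω.
V_A = 5.37 × 2.224/4.724 = 2.528 mV.
Branch current I = V_A/R1 = 2.528/3.47 = 0.7285 mA.
(Equivalently: I_total = 1.137 mA, then current-divider fraction G_k/ΣG = 0.6408.)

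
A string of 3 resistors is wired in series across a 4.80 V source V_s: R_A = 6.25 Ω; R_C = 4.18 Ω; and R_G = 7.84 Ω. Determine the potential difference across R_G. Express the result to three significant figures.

V ≈ 2.06 V

Series total: ΣR = 6.25 + 4.18 + 7.84 = 18.27 Ω.
V = V_s · R/ΣR = 4.80 × 0.4291 = 2.060 V.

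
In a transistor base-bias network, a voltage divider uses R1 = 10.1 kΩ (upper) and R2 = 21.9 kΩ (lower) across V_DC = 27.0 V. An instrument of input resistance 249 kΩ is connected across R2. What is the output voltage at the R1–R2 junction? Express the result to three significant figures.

R2 ‖ R_L = (21.9 × 249)/(21.9 + 249) = 20.13 kΩ.
Then V_out = V_DC · R2'/(R1 + R2') = 27.0 × 20.13/30.23 = 17.98 V.

V_out ≈ 18.0 V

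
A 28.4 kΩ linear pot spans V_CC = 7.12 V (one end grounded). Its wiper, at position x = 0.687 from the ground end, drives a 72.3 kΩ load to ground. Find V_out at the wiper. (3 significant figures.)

The pot divides into 8.889 kΩ above the wiper and 19.51 kΩ below.
R_L loads the lower segment: effective lower R = 15.36 kΩ.
Then V_out = V_CC · 15.36/(8.889 + 15.36) = 4.510 V.

V_out ≈ 4.51 V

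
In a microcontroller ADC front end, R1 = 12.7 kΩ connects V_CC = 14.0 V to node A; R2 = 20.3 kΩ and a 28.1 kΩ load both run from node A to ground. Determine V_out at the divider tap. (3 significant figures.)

First combine the lower leg with the load: R2 ‖ R_L = 11.79 kΩ.
Now apply the divider: V_out = 14.0 × 0.4813 = 6.739 V.
(Unloaded it would be 8.61 V; the load pulls it down.)

V_out ≈ 6.74 V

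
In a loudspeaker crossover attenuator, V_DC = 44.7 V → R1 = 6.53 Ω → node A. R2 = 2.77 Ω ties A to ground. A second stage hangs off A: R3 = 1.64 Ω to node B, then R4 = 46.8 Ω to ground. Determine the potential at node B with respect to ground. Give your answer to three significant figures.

Node A sees R2 in parallel with the series input of stage 2, R3 + R4 = 48.44 Ω.
R2 ‖ (R3+R4) = 2.620 Ω.
First divider: V_A = V_DC · 2.620/(6.53 + 2.620) = 12.80 V.
Stage 2 is unloaded, so V_B = V_A · R4/(R3+R4) = 12.80 × 46.8/48.44 = 12.37 V.

V_B ≈ 12.4 V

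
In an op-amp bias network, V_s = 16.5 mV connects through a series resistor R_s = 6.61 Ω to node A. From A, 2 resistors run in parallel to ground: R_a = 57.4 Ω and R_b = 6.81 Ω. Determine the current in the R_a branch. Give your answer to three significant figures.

Equivalent of the parallel group: R_p = 6.088 Ω.
Node voltage V_A = V_s · R_p/(R_s + R_p) = 16.5 × 0.4794 = 7.911 mV.
I(R_a) = V_A / R_a = 7.911/57.4 = 0.1378 mA.
(Equivalently: I_total = 1.299 mA, then current-divider fraction G_k/ΣG = 0.1061.)

I ≈ 0.138 mA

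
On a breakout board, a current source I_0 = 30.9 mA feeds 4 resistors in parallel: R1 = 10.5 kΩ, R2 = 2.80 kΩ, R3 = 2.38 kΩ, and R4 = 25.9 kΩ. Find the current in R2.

I ≈ 12.1 mA

Total conductance ΣG = 1/10.5 + 1/2.80 + 1/2.38 + 1/25.9 = 0.9112 (units of 1/kΩ).
Current divider: I(R2) = I_0 · G_k/ΣG = 30.9 × (0.3571/0.9112) = 30.9 × 0.3920 = 12.11 mA.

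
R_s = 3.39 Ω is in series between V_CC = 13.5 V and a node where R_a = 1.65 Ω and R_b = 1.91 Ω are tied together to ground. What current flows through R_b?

I ≈ 1.46 A

Combine the parallel branches: R_p = (1/1.65 + 1/1.91)⁻¹ = 0.8853 Ω.
V_A = 13.5 × 0.8853/4.275 = 2.795 V.
I(R_b) = V_A / R_b = 2.795/1.91 = 1.464 A.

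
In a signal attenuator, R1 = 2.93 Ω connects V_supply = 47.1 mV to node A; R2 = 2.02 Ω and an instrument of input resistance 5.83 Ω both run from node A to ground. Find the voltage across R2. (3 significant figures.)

V_out ≈ 15.9 mV

First combine the lower leg with the load: R2 ‖ R_L = 1.500 Ω.
Voltage divider with the loaded lower leg: V_out = 47.1 × 1.500/(2.93 + 1.500) = 47.1 × 0.3386 = 15.95 mV.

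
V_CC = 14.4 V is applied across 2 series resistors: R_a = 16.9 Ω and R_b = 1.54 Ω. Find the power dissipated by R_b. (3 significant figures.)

P ≈ 0.939 W

ΣR = 18.44 Ω → I = 14.4/18.44 = 0.7809 A.
P(R_b) = I²·R_b = (0.7809)² × 1.54 = 0.9391 W.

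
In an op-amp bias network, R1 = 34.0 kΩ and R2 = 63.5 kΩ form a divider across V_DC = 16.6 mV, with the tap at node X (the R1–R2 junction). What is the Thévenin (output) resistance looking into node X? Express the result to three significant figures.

R_th ≈ 22.1 kΩ

With V_DC suppressed (replaced by a short), R_th = R1 ‖ R2 = (34.00 × 63.5)/(34.00 + 63.5) = 22.14 kΩ.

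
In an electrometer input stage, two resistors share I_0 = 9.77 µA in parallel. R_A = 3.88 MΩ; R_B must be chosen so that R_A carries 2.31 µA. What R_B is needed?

In a two-way split, I_A/I_0 = R_B/(R_A + R_B).
With f = 0.2364, R_B = R_A · f/(1−f) = 3.88 × 0.3097 = 1.201 MΩ.

R_B ≈ 1.20 MΩ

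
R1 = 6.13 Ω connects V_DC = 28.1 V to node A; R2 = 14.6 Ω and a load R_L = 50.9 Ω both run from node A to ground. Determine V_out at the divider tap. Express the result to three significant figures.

The load sits in parallel with R2, giving an effective lower resistance R2' = R2·R_L/(R2+R_L) = 11.35 Ω.
Then V_out = V_DC · R2'/(R1 + R2') = 28.1 × 11.35/17.48 = 18.24 V.

V_out ≈ 18.2 V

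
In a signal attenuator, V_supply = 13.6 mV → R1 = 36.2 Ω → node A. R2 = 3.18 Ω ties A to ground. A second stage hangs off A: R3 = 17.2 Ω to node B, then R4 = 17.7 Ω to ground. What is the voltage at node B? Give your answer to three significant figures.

The second stage (R3 + R4 = 34.90 Ω) loads node A in parallel with R2.
R2 ‖ (R3+R4) = 2.914 Ω.
So V_A = 13.6 × 0.07451 = 1.013 mV.
V_B = V_A × 0.5072 = 0.5139 mV.

V_B ≈ 0.514 mV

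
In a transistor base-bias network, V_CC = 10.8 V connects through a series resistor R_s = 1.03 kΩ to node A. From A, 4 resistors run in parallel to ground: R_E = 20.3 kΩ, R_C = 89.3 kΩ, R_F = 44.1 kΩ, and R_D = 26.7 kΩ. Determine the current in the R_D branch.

I ≈ 0.360 mA

Parallel bank: R_p = 1/(1/20.3 + 1/89.3 + 1/44.1 + 1/26.7) = 8.293 kΩ.
Node voltage V_A = V_CC · R_p/(R_s + R_p) = 10.8 × 0.8895 = 9.607 V.
Branch current I = V_A/R_D = 9.607/26.7 = 0.3598 mA.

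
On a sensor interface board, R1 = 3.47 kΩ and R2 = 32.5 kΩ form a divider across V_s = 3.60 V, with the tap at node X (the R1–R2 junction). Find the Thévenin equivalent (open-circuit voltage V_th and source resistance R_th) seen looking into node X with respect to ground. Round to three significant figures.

V_th ≈ 3.25 V, R_th ≈ 3.14 kΩ

V_th is the unloaded tap voltage: V_s · R2/(R1+R2) = 3.60 × 0.9035 = 3.253 V.
Looking into X with the source shorted: R_th = R1·R2/(R1+R2) = 3.470 × 32.5/35.97 = 3.135 kΩ.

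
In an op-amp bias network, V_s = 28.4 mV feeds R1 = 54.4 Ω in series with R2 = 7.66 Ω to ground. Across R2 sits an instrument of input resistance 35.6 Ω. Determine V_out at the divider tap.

V_out ≈ 2.95 mV

The load sits in parallel with R2, giving an effective lower resistance R2' = R2·R_L/(R2+R_L) = 6.304 Ω.
Now apply the divider: V_out = 28.4 × 0.1038 = 2.949 mV.
(Unloaded it would be 3.51 mV; the load pulls it down.)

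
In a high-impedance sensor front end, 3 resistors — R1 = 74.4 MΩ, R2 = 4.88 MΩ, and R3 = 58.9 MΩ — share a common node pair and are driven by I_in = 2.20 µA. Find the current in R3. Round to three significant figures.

Total conductance ΣG = 1/74.4 + 1/4.88 + 1/58.9 = 0.2353 (units of 1/MΩ).
R3 takes the fraction G_k/ΣG = 0.01698/0.2353 = 0.07214, so I = 2.20 × 0.07214 = 0.1587 µA.

I ≈ 0.159 µA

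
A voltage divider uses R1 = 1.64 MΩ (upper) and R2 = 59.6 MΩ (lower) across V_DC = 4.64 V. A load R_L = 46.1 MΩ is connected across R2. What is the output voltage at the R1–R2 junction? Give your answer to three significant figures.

V_out ≈ 4.36 V

The load sits in parallel with R2, giving an effective lower resistance R2' = R2·R_L/(R2+R_L) = 25.99 MΩ.
Now apply the divider: V_out = 4.64 × 0.9407 = 4.365 V.
(Unloaded it would be 4.52 V; the load pulls it down.)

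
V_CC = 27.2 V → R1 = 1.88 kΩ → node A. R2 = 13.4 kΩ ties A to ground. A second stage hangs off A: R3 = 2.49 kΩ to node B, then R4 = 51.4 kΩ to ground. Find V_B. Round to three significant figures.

The second stage (R3 + R4 = 53.89 kΩ) loads node A in parallel with R2.
Effective lower resistance at A: R2 ‖ 53.89 = 10.73 kΩ.
First divider: V_A = V_CC · 10.73/(1.88 + 10.73) = 23.15 V.
V_B = V_A × 0.9538 = 22.08 V.

V_B ≈ 22.1 V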